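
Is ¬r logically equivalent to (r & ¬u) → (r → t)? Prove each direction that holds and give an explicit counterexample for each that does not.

Forward direction. Assume the antecedent. If u is true, (r & ¬u) → (r → t) reduces to true regardless of the other variables. If u is false, the antecedent forces (u = F, r = F, t = F) or (u = F, r = F, t = T), and (r & ¬u) → (r → t) holds there. Either way (r & ¬u) → (r → t) holds.

Converse. This fails. Under u = T, r = T, t = F, the left side is false but the right side is true.

Only the forward implication holds.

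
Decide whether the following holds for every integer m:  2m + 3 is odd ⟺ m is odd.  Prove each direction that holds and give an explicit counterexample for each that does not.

Only the reverse direction holds.

(→) This fails: take m = 6. Then 2m + 3 = 15, which is odd, yet m = 6 is even, not odd.

(←) Suppose m is odd. Since 2 is even, 2m is even for every m, so 2m + 3 has the same parity as 3, which is odd. Hence 2m + 3 is odd.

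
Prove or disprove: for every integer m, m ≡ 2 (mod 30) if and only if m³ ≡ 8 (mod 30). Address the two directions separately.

Equivalent; both directions hold.

[⇒] Suppose m ≡ 2 (mod 30). Write m = 30j + 2. Then (30j + 2)³ = 27000j³ + 5400j² + 360j + 8 = 30(900j³ + 180j² + 12j) + 8, so m³ ≡ 8 (mod 30).

[⇐] Conversely, suppose m³ ≡ 8 (mod 30). The only residue r in {0, …, 29} with r³ ≡ 8 (mod 30) is r = 2, so m ≡ 2 (mod 30).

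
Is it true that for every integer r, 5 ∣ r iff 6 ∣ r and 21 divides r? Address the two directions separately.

Neither direction holds.

(⇒) This fails: take r = 5. Certainly 5 ∣ 5, but 6 ∤ 5.

(⇐) This fails: take r = 42. Both 6 ∣ 42 and 21 ∣ 42, yet 42 is not a multiple of 5 (since 42 = 8·5 + 2), so 5 ∤ 42.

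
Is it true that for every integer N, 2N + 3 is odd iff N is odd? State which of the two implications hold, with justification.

The forward direction fails; the converse holds.

[⇒] This fails: take N = 2. Then 2N + 3 = 7, which is odd, yet N = 2 is even, not odd.

[⇐] Suppose N is odd. Since 2 is even, 2N is even for every N, so 2N + 3 has the same parity as 3, which is odd. Hence 2N + 3 is odd.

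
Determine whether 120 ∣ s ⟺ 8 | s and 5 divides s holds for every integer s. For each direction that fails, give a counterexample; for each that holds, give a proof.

[⇒] If 120 ∣ s, write s = 120q. Since 120 = 15·8, s = 8·(15q), so 8 ∣ s; and since 120 = 24·5, s = 5·(24q), so 5 ∣ s.

[⇐] This fails: take s = 40. Both 8 ∣ 40 and 5 ∣ 40, yet 40 is not a multiple of 120 (since 40 = 0·120 + 40), so 120 ∤ 40.

Only the forward implication holds.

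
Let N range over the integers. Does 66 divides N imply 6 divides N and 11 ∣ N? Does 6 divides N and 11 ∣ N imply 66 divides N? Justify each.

[⇒] If 66 ∣ N, write N = 66q. Since 66 = 11·6, N = 6·(11q), so 6 ∣ N; and since 66 = 6·11, N = 11·(6q), so 11 ∣ N.

[⇐] Suppose 6 ∣ N and 11 ∣ N. Any common multiple of 6 and 11 is a multiple of their lcm; here gcd(6, 11) = 1, so lcm(6, 11) = 6·11 = 66, so 66 ∣ N.

Equivalent; both directions hold.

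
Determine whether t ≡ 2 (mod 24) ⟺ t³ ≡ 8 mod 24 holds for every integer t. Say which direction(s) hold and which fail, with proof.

Only the forward implication holds.

Forward direction. Suppose t ≡ 2 (mod 24). Write t = 24j + 2. Then (24j + 2)³ = 13824j³ + 3456j² + 288j + 8 = 24(576j³ + 144j² + 12j) + 8, so t³ ≡ 8 (mod 24).

Converse. This fails: take t = 8. Then 8³ = 512 ≡ 8 (mod 24), yet 8 ≡ 8 (mod 24), not 2.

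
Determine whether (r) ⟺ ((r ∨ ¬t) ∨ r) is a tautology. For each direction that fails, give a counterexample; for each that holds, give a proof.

Only the forward direction holds.

(⇒) Assume the antecedent. If t is true, the antecedent forces (t = T, r = T), and (r ∨ ¬t) ∨ r holds there. If t is false, (r ∨ ¬t) ∨ r reduces to true regardless of the other variables. Either way (r ∨ ¬t) ∨ r holds.

(⇐) This fails. Under t = F, r = F, the left side is false but the right side is true.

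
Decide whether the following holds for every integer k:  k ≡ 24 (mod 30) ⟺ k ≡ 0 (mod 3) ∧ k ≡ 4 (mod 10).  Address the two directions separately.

Both directions hold; the statement is true.

Forward direction. Suppose k ≡ 24 (mod 30); write k = 30j + 24. Since 3 ∣ 30, reducing mod 3 gives k ≡ 24 ≡ 0 (mod 3); since 10 ∣ 30, reducing mod 10 gives k ≡ 24 ≡ 4 (mod 10).

Converse. If k ≡ 0 (mod 3) and k ≡ 4 (mod 10), then by the Chinese remainder theorem k ≡ 24 (mod 30). This is exactly k ≡ 24 (mod 30).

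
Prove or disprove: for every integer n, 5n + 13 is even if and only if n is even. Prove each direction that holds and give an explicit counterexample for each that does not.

Both directions fail.

[⇒] This fails: n = 3 gives 5n + 13 = 28, which is even, but 3 is odd, not even.

[⇐] This also fails: n = 2 is even, but 5n + 13 = 23 is odd, not even.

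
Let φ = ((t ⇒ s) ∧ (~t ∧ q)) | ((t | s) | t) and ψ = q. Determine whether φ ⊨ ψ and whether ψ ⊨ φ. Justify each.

The forward direction fails; the converse holds.

(⟹) This fails. Under s = T, q = F, t = F, the left side is true but the right side is false.

(⟸) Assume the antecedent. If s is true, the consequent reduces to true regardless of the other variables. If s is false, the antecedent forces (s = F, q = T, t = F) or (s = F, q = T, t = T), and the consequent holds there. Either way the consequent holds.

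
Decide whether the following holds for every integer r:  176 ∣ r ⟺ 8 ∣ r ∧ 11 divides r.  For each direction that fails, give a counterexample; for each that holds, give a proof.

(⟸) This fails: take r = 88. Both 8 ∣ 88 and 11 ∣ 88, yet 88 is not a multiple of 176 (since 88 = 0·176 + 88), so 176 ∤ 88.

(⟹) If 176 ∣ r, write r = 176q. Since 176 = 22·8, r = 8·(22q), so 8 ∣ r; and since 176 = 16·11, r = 11·(16q), so 11 ∣ r.

Only the forward implication holds.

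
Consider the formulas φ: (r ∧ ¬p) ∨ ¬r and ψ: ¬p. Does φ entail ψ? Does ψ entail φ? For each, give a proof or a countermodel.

(⇒) This fails. Under p = T, r = F, the left side is true but the right side is false.

(⇐) Assume the antecedent. If p is true, the antecedent cannot hold. If p is false, (r ∧ ¬p) ∨ ¬r reduces to true regardless of the other variables. Either way (r ∧ ¬p) ∨ ¬r holds.

Not equivalent: only (⇐) holds.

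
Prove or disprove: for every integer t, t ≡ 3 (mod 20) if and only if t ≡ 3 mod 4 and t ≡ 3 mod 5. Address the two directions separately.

[⇒] Suppose t ≡ 3 (mod 20); write t = 20j + 3. Since 4 ∣ 20, reducing mod 4 gives t ≡ 3 (mod 4); since 5 ∣ 20, reducing mod 5 gives t ≡ 3 (mod 5).

[⇐] Conversely, if t ≡ 3 (mod 4) and t ≡ 3 (mod 5), then by the Chinese remainder theorem t ≡ 3 (mod 20). This is exactly t ≡ 3 (mod 20).

Equivalent; both directions hold.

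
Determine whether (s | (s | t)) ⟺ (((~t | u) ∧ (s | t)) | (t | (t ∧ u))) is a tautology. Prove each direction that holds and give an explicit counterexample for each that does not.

(⇒) Assume the antecedent. If s is true, the consequent reduces to true regardless of the other variables. If s is false, the antecedent forces (u = F, s = F, t = T) or (u = T, s = F, t = T), and the consequent holds there. Either way the consequent holds.

(⇐) Assume the antecedent. If s is true, s | (s | t) reduces to true regardless of the other variables. If s is false, the antecedent forces (u = F, s = F, t = T) or (u = T, s = F, t = T), and s | (s | t) holds there. Either way s | (s | t) holds.

Equivalent; both directions hold.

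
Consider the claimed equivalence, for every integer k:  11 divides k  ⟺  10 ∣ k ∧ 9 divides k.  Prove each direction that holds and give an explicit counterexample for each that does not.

(⇒) fails and (⇐) fails.

(⇒) This fails: take k = 11. Certainly 11 ∣ 11, but 10 ∤ 11.

(⇐) This fails: take k = 90. Both 10 ∣ 90 and 9 ∣ 90, yet 90 is not a multiple of 11 (since 90 = 8·11 + 2), so 11 ∤ 90.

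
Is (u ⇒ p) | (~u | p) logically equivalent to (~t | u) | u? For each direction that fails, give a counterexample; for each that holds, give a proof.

[⇒] This fails. Under u = F, t = T, p = F, the left side is true but the right side is false.

[⇐] This fails. Under u = T, t = F, p = F, the left side is false but the right side is true.

Neither direction holds.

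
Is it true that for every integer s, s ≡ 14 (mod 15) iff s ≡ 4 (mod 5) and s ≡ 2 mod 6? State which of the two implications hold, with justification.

(←) If s ≡ 4 (mod 5) and s ≡ 2 (mod 6), then by the Chinese remainder theorem s ≡ 14 (mod 30). Since 14 ≡ 14 (mod 15) and 15 ∣ 30, we get s ≡ 14 (mod 15).

(→) This fails: s = 29 gives 29 ≡ 14 (mod 15) but 29 ≡ 5 (mod 6), so the conjunction on the right does not hold.

Only the reverse direction holds.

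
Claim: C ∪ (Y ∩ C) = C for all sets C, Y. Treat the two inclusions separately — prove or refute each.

Both inclusions hold.

(⟹) Let x ∈ C ∪ (Y ∩ C). Then either x ∈ C and x ∉ Y; or x ∈ C ∩ Y. In each case x ∈ C, so C ∪ (Y ∩ C) ⊆ C.

(⟸) Let x ∈ C. Then either x ∈ C and x ∉ Y; or x ∈ C ∩ Y. In each case x ∈ C ∪ (Y ∩ C), so C ⊆ C ∪ (Y ∩ C).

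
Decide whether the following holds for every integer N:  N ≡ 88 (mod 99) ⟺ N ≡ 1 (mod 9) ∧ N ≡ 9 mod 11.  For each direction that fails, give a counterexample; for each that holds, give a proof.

(⇒) fails and (⇐) fails.

(⇒) This fails: N = 88 gives 88 ≡ 88 (mod 99) but 88 ≡ 7 (mod 9), so the conjunction on the right does not hold.

(⇐) This fails: N = 64 satisfies both congruences on the right (64 ≡ 1 mod 9 and 64 ≡ 9 mod 11) yet 64 ≡ 64 (mod 99), not 88.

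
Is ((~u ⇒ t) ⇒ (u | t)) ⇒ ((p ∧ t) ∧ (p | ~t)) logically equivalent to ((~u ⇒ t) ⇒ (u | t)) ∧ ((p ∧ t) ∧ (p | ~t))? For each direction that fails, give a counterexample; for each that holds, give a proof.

Both directions hold.

[⇒] Assume the antecedent. If t is true, the antecedent forces (t = T, p = T, u = F) or (t = T, p = T, u = T), and the consequent holds there. If t is false, the antecedent cannot hold. Either way the consequent holds.

[⇐] Assume the antecedent. If t is true, the antecedent forces (t = T, p = T, u = F) or (t = T, p = T, u = T), and the consequent holds there. If t is false, the antecedent cannot hold. Either way the consequent holds.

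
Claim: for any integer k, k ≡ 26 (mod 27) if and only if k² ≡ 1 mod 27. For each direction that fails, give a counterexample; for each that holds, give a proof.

(⇒) holds; (⇐) fails.

[⇒] Suppose k ≡ 26 (mod 27). Write k = 27j + 26. Then (27j + 26)² = 729j² + 1404j + 676 = 27(27j² + 52j + 25) + 1, so k² ≡ 1 (mod 27).

[⇐] This fails: take k = 1. Then 1² = 1 ≡ 1 (mod 27), yet 1 ≡ 1 (mod 27), not 26.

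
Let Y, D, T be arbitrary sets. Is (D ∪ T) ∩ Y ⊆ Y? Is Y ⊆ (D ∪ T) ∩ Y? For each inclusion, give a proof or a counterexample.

Only the forward inclusion holds.

Forward inclusion. Let x ∈ (D ∪ T) ∩ Y. Then either x ∈ Y ∩ D and x ∉ T; or x ∈ Y ∩ T and x ∉ D; or x ∈ Y ∩ D ∩ T. In each case x ∈ Y, so (D ∪ T) ∩ Y ⊆ Y.

Reverse inclusion. This inclusion fails. Take Y = {1}, D = ∅, T = ∅; then 1 ∈ Y but 1 ∉ (D ∪ T) ∩ Y.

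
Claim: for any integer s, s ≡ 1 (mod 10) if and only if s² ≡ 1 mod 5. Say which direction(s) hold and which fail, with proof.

(⟹) Suppose s ≡ 1 (mod 10). Then s² ≡ 1² = 1 (mod 10), and since 5 ∣ 10, also s² ≡ 1 (mod 5).

(⟸) This fails: take s = 4. Then 4² = 16 ≡ 1 (mod 5), yet 4 ≡ 4 (mod 10), not 1.

Not equivalent: only (⇒) holds.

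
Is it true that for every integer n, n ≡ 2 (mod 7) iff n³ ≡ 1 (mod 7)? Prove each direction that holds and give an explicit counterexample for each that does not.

Only the forward direction holds.

(→) Suppose n ≡ 2 (mod 7). Write n = 7j + 2. Then (7j + 2)³ = 343j³ + 294j² + 84j + 8 = 7(49j³ + 42j² + 12j + 1) + 1, so n³ ≡ 1 (mod 7).

(←) This fails: take n = 1. Then 1³ = 1 ≡ 1 (mod 7), yet 1 ≡ 1 (mod 7), not 2.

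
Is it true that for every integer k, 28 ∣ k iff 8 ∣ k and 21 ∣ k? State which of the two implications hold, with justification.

(⇐) Suppose 8 ∣ k and 21 ∣ k. Any common multiple of 8 and 21 is a multiple of their lcm; here gcd(8, 21) = 1, so lcm(8, 21) = 8·21 = 168, so 168 ∣ k. Since 28 ∣ 168, it follows that 28 ∣ k.

(⇒) This fails: take k = 28. Certainly 28 ∣ 28, but 8 ∤ 28.

Only the reverse direction holds.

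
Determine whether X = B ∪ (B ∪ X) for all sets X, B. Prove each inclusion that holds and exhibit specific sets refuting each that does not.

The sets are not equal: only the forward inclusion holds.

(⟸) This inclusion fails. Take X = ∅, B = {1}; then 1 ∈ B ∪ (B ∪ X) but 1 ∉ X.

(⟹) Let x ∈ X. Then either x ∈ X and x ∉ B; or x ∈ X ∩ B. In each case x ∈ B ∪ (B ∪ X), so X ⊆ B ∪ (B ∪ X).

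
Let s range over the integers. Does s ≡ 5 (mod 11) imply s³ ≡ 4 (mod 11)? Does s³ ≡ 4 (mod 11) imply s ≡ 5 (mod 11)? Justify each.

Both directions hold.

(⟸) For the converse, argue contrapositively. If s ≢ 5 (mod 11), then s is congruent to one of 0, 1, 2, 3, 4, 6, 7, 8, 9, 10 modulo 11, and these give s³ ≡ 0, 1, 8, 5, 9, 7, 2, 6, 3, 10 respectively — never 4.

(⟹) Suppose s ≡ 5 (mod 11). Write s = 11j + 5. Then (11j + 5)³ = 1331j³ + 1815j² + 825j + 125 = 11(121j³ + 165j² + 75j + 11) + 4, so s³ ≡ 4 (mod 11).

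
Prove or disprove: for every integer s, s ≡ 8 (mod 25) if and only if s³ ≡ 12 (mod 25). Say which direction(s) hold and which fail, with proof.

(⟹) Suppose s ≡ 8 (mod 25). Write s = 25j + 8. Then (25j + 8)³ = 15625j³ + 15000j² + 4800j + 512 = 25(625j³ + 600j² + 192j + 20) + 12, so s³ ≡ 12 (mod 25).

(⟸) Conversely, suppose s³ ≡ 12 (mod 25). The only residue r in {0, …, 24} with r³ ≡ 12 (mod 25) is r = 8, so s ≡ 8 (mod 25).

Both directions hold; the statement is true.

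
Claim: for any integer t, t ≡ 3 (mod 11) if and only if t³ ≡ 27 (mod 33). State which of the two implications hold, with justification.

Only the converse holds.

Converse. The residues r modulo 33 with r³ ≡ 27 (mod 33) are exactly {3}, and each is ≡ 3 (mod 11).

Forward direction. This fails: take t = 14. Then 14 ≡ 3 (mod 11), but 14³ = 2744 ≡ 5 (mod 33), not 27.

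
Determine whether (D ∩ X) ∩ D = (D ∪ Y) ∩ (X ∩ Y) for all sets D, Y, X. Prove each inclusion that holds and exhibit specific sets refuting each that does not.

Neither inclusion holds.

Forward inclusion. This inclusion fails. Take D = {1}, Y = ∅, X = {1}; then 1 ∈ (D ∩ X) ∩ D but 1 ∉ (D ∪ Y) ∩ (X ∩ Y).

Reverse inclusion. This inclusion fails. Take D = ∅, Y = {1}, X = {1}; then 1 ∈ (D ∪ Y) ∩ (X ∩ Y) but 1 ∉ (D ∩ X) ∩ D.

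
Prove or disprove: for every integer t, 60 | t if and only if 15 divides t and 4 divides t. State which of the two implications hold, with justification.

Both directions hold.

Forward direction. If 60 ∣ t, write t = 60q. Since 60 = 4·15, t = 15·(4q), so 15 ∣ t; and since 60 = 15·4, t = 4·(15q), so 4 ∣ t.

Converse. Suppose 15 ∣ t and 4 ∣ t. Any common multiple of 15 and 4 is a multiple of their lcm; here gcd(15, 4) = 1, so lcm(15, 4) = 15·4 = 60, so 60 ∣ t.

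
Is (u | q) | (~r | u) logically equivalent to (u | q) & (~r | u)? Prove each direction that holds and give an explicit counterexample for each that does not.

(⇒) fails; (⇐) holds.

(→) This fails. Under q = F, u = F, r = F, the left side is true but the right side is false.

(←) Assume the antecedent. If q is true, (u | q) | (~r | u) reduces to true regardless of the other variables. If q is false, the antecedent forces (q = F, u = T, r = F) or (q = F, u = T, r = T), and (u | q) | (~r | u) holds there. Either way (u | q) | (~r | u) holds.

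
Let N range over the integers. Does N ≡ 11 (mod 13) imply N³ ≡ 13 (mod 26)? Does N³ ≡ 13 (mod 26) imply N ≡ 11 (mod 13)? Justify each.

[⇒] This fails: take N = 11. Then 11 ≡ 11 (mod 13), but 11³ = 1331 ≡ 5 (mod 26), not 13.

[⇐] This fails: take N = 13. Then 13³ = 2197 ≡ 13 (mod 26), yet 13 ≡ 0 (mod 13), not 11.

Neither direction holds.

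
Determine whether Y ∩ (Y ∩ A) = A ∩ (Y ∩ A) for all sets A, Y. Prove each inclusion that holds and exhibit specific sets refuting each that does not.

Forward inclusion. Let x ∈ Y ∩ (Y ∩ A). Then x ∈ A ∩ Y, from which x ∈ A ∩ (Y ∩ A).

Reverse inclusion. Let x ∈ A ∩ (Y ∩ A). Then x ∈ A ∩ Y, from which x ∈ Y ∩ (Y ∩ A).

Both inclusions hold.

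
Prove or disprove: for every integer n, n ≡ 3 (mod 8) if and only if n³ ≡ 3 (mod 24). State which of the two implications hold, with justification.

(←) The residues r modulo 24 with r³ ≡ 3 (mod 24) are exactly {3}, and each is ≡ 3 (mod 8).

(→) This fails: take n = 11. Then 11 ≡ 3 (mod 8), but 11³ = 1331 ≡ 11 (mod 24), not 3.

Only the converse holds.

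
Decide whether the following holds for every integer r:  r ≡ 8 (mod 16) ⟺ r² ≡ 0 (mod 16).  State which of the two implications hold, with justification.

The forward direction holds; the converse fails.

(⇒) Suppose r ≡ 8 (mod 16). Write r = 16j + 8. Then (16j + 8)² = 256j² + 256j + 64 = 16(16j² + 16j + 4) + 0, so r² ≡ 0 (mod 16).

(⇐) This fails: take r = 0. Then 0² = 0 ≡ 0 (mod 16), yet 0 ≡ 0 (mod 16), not 8.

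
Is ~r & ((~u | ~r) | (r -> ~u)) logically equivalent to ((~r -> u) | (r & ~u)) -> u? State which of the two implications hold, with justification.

(←) This fails. Under u = T, r = T, the left side is false but the right side is true.

(→) Assume the antecedent. If u is true, ((~r -> u) | (r & ~u)) -> u reduces to true regardless of the other variables. If u is false, the antecedent forces (u = F, r = F), and ((~r -> u) | (r & ~u)) -> u holds there. Either way ((~r -> u) | (r & ~u)) -> u holds.

The forward direction holds; the converse fails.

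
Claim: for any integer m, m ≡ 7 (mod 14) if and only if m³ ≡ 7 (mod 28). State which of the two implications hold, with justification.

(⟸) The residues r modulo 28 with r³ ≡ 7 (mod 28) are exactly {7}, and each is ≡ 7 (mod 14).

(⟹) This fails: take m = 21. Then 21 ≡ 7 (mod 14), but 21³ = 9261 ≡ 21 (mod 28), not 7.

Not equivalent: only (⇐) holds.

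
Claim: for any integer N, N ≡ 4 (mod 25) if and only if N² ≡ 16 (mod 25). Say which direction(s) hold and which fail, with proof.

The forward direction holds; the converse fails.

[⇒] Suppose N ≡ 4 (mod 25). Write N = 25j + 4. Then (25j + 4)² = 625j² + 200j + 16 = 25(25j² + 8j) + 16, so N² ≡ 16 (mod 25).

[⇐] This fails: take N = 21. Then 21² = 441 ≡ 16 (mod 25), yet 21 ≡ 21 (mod 25), not 4.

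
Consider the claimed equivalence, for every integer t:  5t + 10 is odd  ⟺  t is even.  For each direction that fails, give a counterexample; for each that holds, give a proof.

Forward direction. This fails: t = 3 gives 5t + 10 = 25, which is odd, but 3 is odd, not even.

Converse. This also fails: t = 4 is even, but 5t + 10 = 30 is even, not odd.

Both directions fail.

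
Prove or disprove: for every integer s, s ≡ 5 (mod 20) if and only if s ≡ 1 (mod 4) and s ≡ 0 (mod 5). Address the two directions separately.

Both directions hold; the statement is true.

Forward direction. Suppose s ≡ 5 (mod 20); write s = 20j + 5. Since 4 ∣ 20, reducing mod 4 gives s ≡ 5 ≡ 1 (mod 4); since 5 ∣ 20, reducing mod 5 gives s ≡ 5 ≡ 0 (mod 5).

Converse. If s ≡ 1 (mod 4) and s ≡ 0 (mod 5), then by the Chinese remainder theorem s ≡ 5 (mod 20). This is exactly s ≡ 5 (mod 20).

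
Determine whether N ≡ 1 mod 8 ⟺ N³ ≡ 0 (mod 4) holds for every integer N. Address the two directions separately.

(⟹) This fails: take N = 1. Then 1 ≡ 1 (mod 8), but 1³ = 1 ≡ 1 (mod 4), not 0.

(⟸) This fails: take N = 0. Then 0³ = 0 ≡ 0 (mod 4), yet 0 ≡ 0 (mod 8), not 1.

Neither implication holds.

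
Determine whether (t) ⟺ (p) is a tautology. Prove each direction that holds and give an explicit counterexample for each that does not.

[⇒] This fails. Under t = T, p = F, the left side is true but the right side is false.

[⇐] This fails. Under t = F, p = T, the left side is false but the right side is true.

Neither direction holds.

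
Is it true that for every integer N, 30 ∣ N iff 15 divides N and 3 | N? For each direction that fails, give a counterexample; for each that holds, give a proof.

Converse. This fails: take N = 15. Both 15 ∣ 15 and 3 ∣ 15, yet 15 is not a multiple of 30 (since 15 = 0·30 + 15), so 30 ∤ 15.

Forward direction. If 30 ∣ N, write N = 30q. Since 30 = 2·15, N = 15·(2q), so 15 ∣ N; and since 30 = 10·3, N = 3·(10q), so 3 ∣ N.

Only the forward implication holds.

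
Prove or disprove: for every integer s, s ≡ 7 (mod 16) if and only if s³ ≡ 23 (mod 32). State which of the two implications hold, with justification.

Only the converse holds.

[⇒] This fails: take s = 23. Then 23 ≡ 7 (mod 16), but 23³ = 12167 ≡ 7 (mod 32), not 23.

[⇐] Conversely, the residues r modulo 32 with r³ ≡ 23 (mod 32) are exactly {7}, and each is ≡ 7 (mod 16).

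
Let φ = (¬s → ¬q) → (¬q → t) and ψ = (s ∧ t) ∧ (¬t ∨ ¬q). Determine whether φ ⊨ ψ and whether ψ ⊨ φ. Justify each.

The forward direction fails; the converse holds.

(⟸) Assume the antecedent. If t is true, (¬s → ¬q) → (¬q → t) reduces to true regardless of the other variables. If t is false, the antecedent cannot hold. Either way (¬s → ¬q) → (¬q → t) holds.

(⟹) This fails. Under t = T, s = F, q = F, the left side is true but the right side is false.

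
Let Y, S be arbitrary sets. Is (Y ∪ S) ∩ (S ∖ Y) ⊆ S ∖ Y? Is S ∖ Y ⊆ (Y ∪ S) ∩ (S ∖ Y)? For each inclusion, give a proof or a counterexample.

Both inclusions hold.

(⊆) Let x ∈ (Y ∪ S) ∩ (S ∖ Y). Then x ∈ S and x ∉ Y, from which x ∈ S ∖ Y.

(⊇) Let x ∈ S ∖ Y. Then x ∈ S and x ∉ Y, from which x ∈ (Y ∪ S) ∩ (S ∖ Y).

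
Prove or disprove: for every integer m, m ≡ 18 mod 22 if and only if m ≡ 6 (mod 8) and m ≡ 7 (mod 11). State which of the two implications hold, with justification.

(→) This fails: m = 40 gives 40 ≡ 18 (mod 22) but 40 ≡ 0 (mod 8), so the conjunction on the right does not hold.

(←) Conversely, if m ≡ 6 (mod 8) and m ≡ 7 (mod 11), then by the Chinese remainder theorem m ≡ 62 (mod 88). Since 62 ≡ 18 (mod 22) and 22 ∣ 88, we get m ≡ 18 (mod 22).

The forward direction fails; the converse holds.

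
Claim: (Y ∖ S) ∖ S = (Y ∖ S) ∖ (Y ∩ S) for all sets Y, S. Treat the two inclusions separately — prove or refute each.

Forward inclusion. Let x ∈ (Y ∖ S) ∖ S. Then x ∈ Y and x ∉ S, from which x ∈ (Y ∖ S) ∖ (Y ∩ S).

Reverse inclusion. Let x ∈ (Y ∖ S) ∖ (Y ∩ S). Then x ∈ Y and x ∉ S, from which x ∈ (Y ∖ S) ∖ S.

Both inclusions hold; the sets are equal.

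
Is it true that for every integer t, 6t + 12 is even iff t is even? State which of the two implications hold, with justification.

(⇒) This fails: take t = 5. Then 6t + 12 = 42, which is even, yet t = 5 is odd, not even.

(⇐) Suppose t is even. Since 6 is even, 6t is even for every t, so 6t + 12 has the same parity as 12, which is even. Hence 6t + 12 is even.

Not equivalent: only (⇐) holds.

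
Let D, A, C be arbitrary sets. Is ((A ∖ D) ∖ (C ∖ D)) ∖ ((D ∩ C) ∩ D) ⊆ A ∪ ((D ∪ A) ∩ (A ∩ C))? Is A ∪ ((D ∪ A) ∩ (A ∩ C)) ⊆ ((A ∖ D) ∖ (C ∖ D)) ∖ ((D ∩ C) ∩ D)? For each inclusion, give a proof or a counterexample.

(⟸) This inclusion fails. Take D = {1}, A = {1}, C = ∅; then 1 ∈ A ∪ ((D ∪ A) ∩ (A ∩ C)) but 1 ∉ ((A ∖ D) ∖ (C ∖ D)) ∖ ((D ∩ C) ∩ D).

(⟹) Let x ∈ ((A ∖ D) ∖ (C ∖ D)) ∖ ((D ∩ C) ∩ D). Then x ∈ A and x ∉ D, C, from which x ∈ A ∪ ((D ∪ A) ∩ (A ∩ C)).

The sets are not equal: only the forward inclusion holds.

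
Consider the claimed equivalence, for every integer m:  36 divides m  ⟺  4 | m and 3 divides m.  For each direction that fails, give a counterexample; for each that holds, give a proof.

Forward direction. If 36 ∣ m, write m = 36q. Since 36 = 9·4, m = 4·(9q), so 4 ∣ m; and since 36 = 12·3, m = 3·(12q), so 3 ∣ m.

Converse. This fails: take m = 12. Both 4 ∣ 12 and 3 ∣ 12, yet 12 is not a multiple of 36 (since 12 = 0·36 + 12), so 36 ∤ 12.

Not equivalent: only (⇒) holds.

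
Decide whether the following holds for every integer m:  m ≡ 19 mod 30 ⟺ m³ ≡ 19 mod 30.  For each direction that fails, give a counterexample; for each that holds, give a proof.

Equivalent; both directions hold.

(⇒) Suppose m ≡ 19 mod 30. Write m = 30j + 19. Then (30j + 19)³ = 27000j³ + 51300j² + 32490j + 6859 = 30(900j³ + 1710j² + 1083j + 228) + 19, so m³ ≡ 19 (mod 30).

(⇐) Conversely, suppose m³ ≡ 19 (mod 30). The only residue r in {0, …, 29} with r³ ≡ 19 (mod 30) is r = 19, so m ≡ 19 (mod 30).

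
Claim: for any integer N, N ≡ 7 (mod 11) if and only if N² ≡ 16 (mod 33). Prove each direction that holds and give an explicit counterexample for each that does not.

(→) This fails: take N = 18. Then 18 ≡ 7 (mod 11), but 18² = 324 ≡ 27 (mod 33), not 16.

(←) This fails: take N = 4. Then 4² = 16 ≡ 16 (mod 33), yet 4 ≡ 4 (mod 11), not 7.

Neither implication holds.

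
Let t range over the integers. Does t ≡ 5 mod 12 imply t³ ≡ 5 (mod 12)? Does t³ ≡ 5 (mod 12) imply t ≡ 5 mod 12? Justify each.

Forward direction. Suppose t ≡ 5 mod 12. Write t = 12j + 5. Then (12j + 5)³ = 1728j³ + 2160j² + 900j + 125 = 12(144j³ + 180j² + 75j + 10) + 5, so t³ ≡ 5 (mod 12).

Converse. For the converse, argue contrapositively. If t ≢ 5 (mod 12), then t is congruent to one of 0, 1, 2, 3, 4, 6, 7, 8, 9, 10, 11 modulo 12, and these give t³ ≡ 0, 1, 8, 3, 4, 0, 7, 8, 9, 4, 11 respectively — never 5.

The biconditional holds.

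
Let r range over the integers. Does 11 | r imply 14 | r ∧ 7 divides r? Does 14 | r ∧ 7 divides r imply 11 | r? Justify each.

(⇒) fails and (⇐) fails.

Forward direction. This fails: take r = 11. Certainly 11 ∣ 11, but 14 ∤ 11.

Converse. This fails: take r = 14. Both 14 ∣ 14 and 7 ∣ 14, yet 14 is not a multiple of 11 (since 14 = 1·11 + 3), so 11 ∤ 14.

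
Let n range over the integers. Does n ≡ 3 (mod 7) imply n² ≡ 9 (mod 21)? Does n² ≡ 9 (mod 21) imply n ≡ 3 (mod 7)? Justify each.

Neither implication holds.

[⇒] This fails: take n = 10. Then 10 ≡ 3 (mod 7), but 10² = 100 ≡ 16 (mod 21), not 9.

[⇐] This fails: take n = 18. Then 18² = 324 ≡ 9 (mod 21), yet 18 ≡ 4 (mod 7), not 3.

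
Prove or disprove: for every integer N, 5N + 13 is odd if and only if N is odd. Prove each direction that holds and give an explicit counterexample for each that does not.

Both directions fail.

Forward direction. This fails: N = 4 gives 5N + 13 = 33, which is odd, but 4 is even, not odd.

Converse. This also fails: N = 7 is odd, but 5N + 13 = 48 is even, not odd.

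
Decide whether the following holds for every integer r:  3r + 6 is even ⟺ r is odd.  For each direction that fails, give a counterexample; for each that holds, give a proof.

Both directions fail.

Forward direction. This fails: r = 6 gives 3r + 6 = 24, which is even, but 6 is even, not odd.

Converse. This also fails: r = 1 is odd, but 3r + 6 = 9 is odd, not even.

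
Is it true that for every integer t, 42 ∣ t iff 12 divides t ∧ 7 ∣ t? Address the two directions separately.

The forward direction fails; the converse holds.

(⟸) Suppose 12 ∣ t and 7 ∣ t. Any common multiple of 12 and 7 is a multiple of their lcm; here gcd(12, 7) = 1, so lcm(12, 7) = 12·7 = 84, so 84 ∣ t. Since 42 ∣ 84, it follows that 42 ∣ t.

(⟹) This fails: take t = 42. Certainly 42 ∣ 42, but 12 ∤ 42.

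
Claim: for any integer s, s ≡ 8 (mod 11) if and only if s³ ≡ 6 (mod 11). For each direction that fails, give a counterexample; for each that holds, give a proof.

Equivalent; both directions hold.

(→) Suppose s ≡ 8 (mod 11). Write s = 11j + 8. Then (11j + 8)³ = 1331j³ + 2904j² + 2112j + 512 = 11(121j³ + 264j² + 192j + 46) + 6, so s³ ≡ 6 (mod 11).

(←) Conversely, suppose s³ ≡ 6 (mod 11). The only residue r in {0, …, 10} with r³ ≡ 6 (mod 11) is r = 8, so s ≡ 8 (mod 11).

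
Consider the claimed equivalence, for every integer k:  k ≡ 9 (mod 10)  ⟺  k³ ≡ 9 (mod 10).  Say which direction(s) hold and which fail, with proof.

The biconditional holds.

Forward direction. Suppose k ≡ 9 (mod 10). Write k = 10j + 9. Then (10j + 9)³ = 1000j³ + 2700j² + 2430j + 729 = 10(100j³ + 270j² + 243j + 72) + 9, so k³ ≡ 9 (mod 10).

Converse. For the converse, argue contrapositively. If k ≢ 9 (mod 10), then k is congruent to one of 0, 1, 2, 3, 4, 5, 6, 7, 8 modulo 10, and these give k³ ≡ 0, 1, 8, 7, 4, 5, 6, 3, 2 respectively — never 9.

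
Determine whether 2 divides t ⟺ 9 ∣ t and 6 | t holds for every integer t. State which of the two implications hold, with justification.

[⇒] This fails: take t = 2. Certainly 2 ∣ 2, but 9 ∤ 2.

[⇐] Suppose 9 ∣ t and 6 ∣ t. Any common multiple of 9 and 6 is a multiple of their lcm; here lcm(9, 6) = 9·6/gcd(9, 6) = 54/3 = 18, so 18 ∣ t. Since 2 ∣ 18, it follows that 2 ∣ t.

The forward direction fails; the converse holds.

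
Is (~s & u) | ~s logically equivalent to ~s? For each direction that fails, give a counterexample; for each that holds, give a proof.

(→) Assume the antecedent. If s is true, the antecedent cannot hold. If s is false, ~s reduces to true regardless of the other variables. Either way ~s holds.

(←) Assume the antecedent. If s is true, the antecedent cannot hold. If s is false, (~s & u) | ~s reduces to true regardless of the other variables. Either way (~s & u) | ~s holds.

Both implications hold.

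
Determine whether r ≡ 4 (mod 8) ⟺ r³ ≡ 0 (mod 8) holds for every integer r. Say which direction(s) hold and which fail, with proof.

The forward direction holds; the converse fails.

Forward direction. Suppose r ≡ 4 (mod 8). Write r = 8j + 4. Then (8j + 4)³ = 512j³ + 768j² + 384j + 64 = 8(64j³ + 96j² + 48j + 8) + 0, so r³ ≡ 0 (mod 8).

Converse. This fails: take r = 0. Then 0³ = 0 ≡ 0 (mod 8), yet 0 ≡ 0 (mod 8), not 4.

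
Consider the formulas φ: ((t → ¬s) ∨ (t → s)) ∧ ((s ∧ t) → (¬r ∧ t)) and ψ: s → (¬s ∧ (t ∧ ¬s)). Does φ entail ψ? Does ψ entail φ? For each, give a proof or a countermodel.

(⇒) This fails. Under r = F, s = T, t = F, the left side is true but the right side is false.

(⇐) Assume the antecedent. If r is true, the antecedent forces (r = T, s = F, t = F) or (r = T, s = F, t = T), and the consequent holds there. If r is false, the consequent reduces to true regardless of the other variables. Either way the consequent holds.

Not equivalent: only (⇐) holds.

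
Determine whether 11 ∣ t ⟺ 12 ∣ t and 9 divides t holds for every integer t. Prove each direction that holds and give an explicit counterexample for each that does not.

Neither implication holds.

(⟹) This fails: take t = 11. Certainly 11 ∣ 11, but 12 ∤ 11.

(⟸) This fails: take t = 36. Both 12 ∣ 36 and 9 ∣ 36, yet 36 is not a multiple of 11 (since 36 = 3·11 + 3), so 11 ∤ 36.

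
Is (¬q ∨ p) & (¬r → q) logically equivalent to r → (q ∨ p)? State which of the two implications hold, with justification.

(⇒) This fails. Under p = F, q = F, r = T, the left side is true but the right side is false.

(⇐) This fails. Under p = F, q = F, r = F, the left side is false but the right side is true.

Neither implication holds.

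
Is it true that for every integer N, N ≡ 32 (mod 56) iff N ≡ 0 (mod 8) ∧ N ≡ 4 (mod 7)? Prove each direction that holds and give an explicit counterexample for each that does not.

Converse. If N ≡ 0 (mod 8) and N ≡ 4 (mod 7), then by the Chinese remainder theorem N ≡ 32 (mod 56). This is exactly N ≡ 32 (mod 56).

Forward direction. Suppose N ≡ 32 (mod 56); write N = 56j + 32. Since 8 ∣ 56, reducing mod 8 gives N ≡ 32 ≡ 0 (mod 8); since 7 ∣ 56, reducing mod 7 gives N ≡ 32 ≡ 4 (mod 7).

The biconditional holds.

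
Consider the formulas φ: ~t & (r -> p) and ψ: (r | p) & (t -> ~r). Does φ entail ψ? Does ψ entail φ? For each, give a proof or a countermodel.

(⇒) fails and (⇐) fails.

(⟹) This fails. Under r = F, t = F, p = F, the left side is true but the right side is false.

(⟸) This fails. Under r = T, t = F, p = F, the left side is false but the right side is true.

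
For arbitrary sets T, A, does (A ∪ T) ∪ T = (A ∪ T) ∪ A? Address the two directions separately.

Reverse inclusion. Let x ∈ (A ∪ T) ∪ A. Then either x ∈ T and x ∉ A; or x ∈ A and x ∉ T; or x ∈ T ∩ A. In each case x ∈ (A ∪ T) ∪ T, so (A ∪ T) ∪ A ⊆ (A ∪ T) ∪ T.

Forward inclusion. Let x ∈ (A ∪ T) ∪ T. Then either x ∈ T and x ∉ A; or x ∈ A and x ∉ T; or x ∈ T ∩ A. In each case x ∈ (A ∪ T) ∪ A, so (A ∪ T) ∪ T ⊆ (A ∪ T) ∪ A.

The two sets are equal.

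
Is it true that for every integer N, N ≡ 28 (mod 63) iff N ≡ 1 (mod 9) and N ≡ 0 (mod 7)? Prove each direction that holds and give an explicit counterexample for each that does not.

Forward direction. Suppose N ≡ 28 (mod 63); write N = 63j + 28. Since 9 ∣ 63, reducing mod 9 gives N ≡ 28 ≡ 1 (mod 9); since 7 ∣ 63, reducing mod 7 gives N ≡ 28 ≡ 0 (mod 7).

Converse. If N ≡ 1 (mod 9) and N ≡ 0 (mod 7), then by the Chinese remainder theorem N ≡ 28 (mod 63). This is exactly N ≡ 28 (mod 63).

Both directions hold.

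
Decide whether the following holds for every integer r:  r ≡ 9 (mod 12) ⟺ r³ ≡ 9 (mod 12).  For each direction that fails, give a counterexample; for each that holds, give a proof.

Both directions hold; the statement is true.

(⟸) For the converse, argue contrapositively. If r ≢ 9 (mod 12), then r is congruent to one of 0, 1, 2, 3, 4, 5, 6, 7, 8, 10, 11 modulo 12, and these give r³ ≡ 0, 1, 8, 3, 4, 5, 0, 7, 8, 4, 11 respectively — never 9.

(⟹) Suppose r ≡ 9 (mod 12). Write r = 12j + 9. Then (12j + 9)³ = 1728j³ + 3888j² + 2916j + 729 = 12(144j³ + 324j² + 243j + 60) + 9, so r³ ≡ 9 (mod 12).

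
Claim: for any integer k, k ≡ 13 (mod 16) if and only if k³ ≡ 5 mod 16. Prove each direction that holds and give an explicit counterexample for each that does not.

(←) Suppose k³ ≡ 5 (mod 16). The only residue r in {0, …, 15} with r³ ≡ 5 (mod 16) is r = 13, so k ≡ 13 (mod 16).

(→) Suppose k ≡ 13 (mod 16). Write k = 16j + 13. Then (16j + 13)³ = 4096j³ + 9984j² + 8112j + 2197 = 16(256j³ + 624j² + 507j + 137) + 5, so k³ ≡ 5 (mod 16).

Both implications hold.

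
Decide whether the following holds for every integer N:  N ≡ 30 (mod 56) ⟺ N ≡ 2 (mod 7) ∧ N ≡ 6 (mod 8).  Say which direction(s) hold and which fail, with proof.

Both directions hold; the statement is true.

(→) Suppose N ≡ 30 (mod 56); write N = 56j + 30. Since 7 ∣ 56, reducing mod 7 gives N ≡ 30 ≡ 2 (mod 7); since 8 ∣ 56, reducing mod 8 gives N ≡ 30 ≡ 6 (mod 8).

(←) Conversely, if N ≡ 2 (mod 7) and N ≡ 6 (mod 8), then by the Chinese remainder theorem N ≡ 30 (mod 56). This is exactly N ≡ 30 (mod 56).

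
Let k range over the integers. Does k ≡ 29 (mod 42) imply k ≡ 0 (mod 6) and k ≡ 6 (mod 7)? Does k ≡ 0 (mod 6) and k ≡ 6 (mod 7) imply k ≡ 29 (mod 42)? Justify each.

Both directions fail.

Forward direction. This fails: k = 29 gives 29 ≡ 29 (mod 42) but 29 ≡ 5 (mod 6), so the conjunction on the right does not hold.

Converse. This fails: k = 6 satisfies both congruences on the right (6 ≡ 0 mod 6 and 6 ≡ 6 mod 7) yet 6 ≡ 6 (mod 42), not 29.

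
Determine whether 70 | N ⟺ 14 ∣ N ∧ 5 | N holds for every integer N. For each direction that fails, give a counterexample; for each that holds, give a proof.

(⟹) If 70 ∣ N, write N = 70q. Since 70 = 5·14, N = 14·(5q), so 14 ∣ N; and since 70 = 14·5, N = 5·(14q), so 5 ∣ N.

(⟸) Suppose 14 ∣ N and 5 ∣ N. Any common multiple of 14 and 5 is a multiple of their lcm; here gcd(14, 5) = 1, so lcm(14, 5) = 14·5 = 70, so 70 ∣ N.

Both directions hold.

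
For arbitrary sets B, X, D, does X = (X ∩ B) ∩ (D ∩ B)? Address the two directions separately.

Forward inclusion. This inclusion fails. Take B = ∅, X = {1}, D = ∅; then 1 ∈ X but 1 ∉ (X ∩ B) ∩ (D ∩ B).

Reverse inclusion. Let x ∈ (X ∩ B) ∩ (D ∩ B). Then x ∈ B ∩ X ∩ D, from which x ∈ X.

Only the reverse inclusion holds.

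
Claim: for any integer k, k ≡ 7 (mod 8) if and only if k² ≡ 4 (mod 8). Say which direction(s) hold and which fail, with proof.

Neither direction holds.

(⟹) This fails: take k = 7. Then 7 ≡ 7 (mod 8), but 7² = 49 ≡ 1 (mod 8), not 4.

(⟸) This fails: take k = 2. Then 2² = 4 ≡ 4 (mod 8), yet 2 ≡ 2 (mod 8), not 7.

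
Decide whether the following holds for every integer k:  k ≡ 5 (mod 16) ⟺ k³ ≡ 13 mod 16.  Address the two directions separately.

Both directions hold.

[⇒] Suppose k ≡ 5 (mod 16). Write k = 16j + 5. Then (16j + 5)³ = 4096j³ + 3840j² + 1200j + 125 = 16(256j³ + 240j² + 75j + 7) + 13, so k³ ≡ 13 (mod 16).

[⇐] Conversely, suppose k³ ≡ 13 (mod 16). The only residue r in {0, …, 15} with r³ ≡ 13 (mod 16) is r = 5, so k ≡ 5 (mod 16).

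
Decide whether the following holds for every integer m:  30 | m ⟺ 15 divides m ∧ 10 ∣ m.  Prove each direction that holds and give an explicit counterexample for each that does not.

Both directions hold.

(→) If 30 ∣ m, write m = 30q. Since 30 = 2·15, m = 15·(2q), so 15 ∣ m; and since 30 = 3·10, m = 10·(3q), so 10 ∣ m.

(←) Suppose 15 ∣ m and 10 ∣ m. Any common multiple of 15 and 10 is a multiple of their lcm; here lcm(15, 10) = 15·10/gcd(15, 10) = 150/5 = 30, so 30 ∣ m.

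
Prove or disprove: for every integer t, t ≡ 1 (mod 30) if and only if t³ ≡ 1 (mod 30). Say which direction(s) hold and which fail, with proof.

Both directions hold.

Converse. Suppose t³ ≡ 1 (mod 30). The only residue r in {0, …, 29} with r³ ≡ 1 (mod 30) is r = 1, so t ≡ 1 (mod 30).

Forward direction. Suppose t ≡ 1 (mod 30). Write t = 30j + 1. Then (30j + 1)³ = 27000j³ + 2700j² + 90j + 1 = 30(900j³ + 90j² + 3j) + 1, so t³ ≡ 1 (mod 30).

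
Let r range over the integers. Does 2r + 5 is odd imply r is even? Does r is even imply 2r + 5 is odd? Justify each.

(⇒) This fails: take r = 7. Then 2r + 5 = 19, which is odd, yet r = 7 is odd, not even.

(⇐) Suppose r is even. Since 2 is even, 2r is even for every r, so 2r + 5 has the same parity as 5, which is odd. Hence 2r + 5 is odd.

(⇒) fails; (⇐) holds.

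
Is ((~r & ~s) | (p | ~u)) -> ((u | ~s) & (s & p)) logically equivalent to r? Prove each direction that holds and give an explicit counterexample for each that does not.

(⟹) This fails. Under s = T, r = F, u = T, p = F, the left side is true but the right side is false.

(⟸) This fails. Under s = F, r = T, u = F, p = F, the left side is false but the right side is true.

Neither direction holds.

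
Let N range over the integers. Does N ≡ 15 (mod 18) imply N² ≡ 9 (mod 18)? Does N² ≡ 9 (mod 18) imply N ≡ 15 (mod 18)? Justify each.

(⟸) This fails: take N = 3. Then 3² = 9 ≡ 9 (mod 18), yet 3 ≡ 3 (mod 18), not 15.

(⟹) Suppose N ≡ 15 (mod 18). Write N = 18j + 15. Then (18j + 15)² = 324j² + 540j + 225 = 18(18j² + 30j + 12) + 9, so N² ≡ 9 (mod 18).

Not equivalent: only (⇒) holds.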